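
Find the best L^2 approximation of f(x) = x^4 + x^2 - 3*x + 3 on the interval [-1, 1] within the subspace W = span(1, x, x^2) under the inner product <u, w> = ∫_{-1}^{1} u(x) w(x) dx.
g(x) = 13*x^2/7 - 3*x + 102/35

The best approximation g ∈ W is the orthogonal projection of f onto W. Writing g = a_0 + a_1 x + a_2 x^2, the coefficients solve the normal equations G · a = b where
  G_{ij} = <φ_i, φ_j> and b_i = <f, φ_i>, with φ_0 = 1, φ_1 = x, φ_2 = x^2.
G =
  [2, 0, 2/3]
  [0, 2/3, 0]
  [2/3, 0, 2/5],
b = (106/15, -2, 94/35).
Solving gives a_0 = 102/35, a_1 = -3, a_2 = 13/7, so
  g(x) = 13*x^2/7 - 3*x + 102/35.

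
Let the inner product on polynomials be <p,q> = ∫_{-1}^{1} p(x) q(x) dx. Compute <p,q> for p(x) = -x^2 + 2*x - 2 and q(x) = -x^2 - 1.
<p,q> = 32/5

Expand the product: p(x)·q(x) = x^4 - 2*x^3 + 3*x^2 - 2*x + 2.
∫_{-1}^{1} of each monomial x^k gives [2/(k+1) if k even, 0 if k odd]. Integrating term-by-term (or equivalently evaluating the antiderivative F(x) = x^5/5 - x^4/2 + x^3 - x^2 + 2*x at the endpoints):
  F(1) − F(−1) = 17/10 − (-47/10) = 32/5.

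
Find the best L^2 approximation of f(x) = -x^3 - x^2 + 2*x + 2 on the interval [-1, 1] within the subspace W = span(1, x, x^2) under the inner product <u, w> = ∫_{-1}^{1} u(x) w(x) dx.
g(x) = -x^2 + 7*x/5 + 2

The best approximation g ∈ W is the orthogonal projection of f onto W. Writing g = a_0 + a_1 x + a_2 x^2, the coefficients solve the normal equations G · a = b where
  G_{ij} = <φ_i, φ_j> and b_i = <f, φ_i>, with φ_0 = 1, φ_1 = x, φ_2 = x^2.
G =
  [2, 0, 2/3]
  [0, 2/3, 0]
  [2/3, 0, 2/5],
b = (10/3, 14/15, 14/15).
Solving gives a_0 = 2, a_1 = 7/5, a_2 = -1, so
  g(x) = -x^2 + 7*x/5 + 2.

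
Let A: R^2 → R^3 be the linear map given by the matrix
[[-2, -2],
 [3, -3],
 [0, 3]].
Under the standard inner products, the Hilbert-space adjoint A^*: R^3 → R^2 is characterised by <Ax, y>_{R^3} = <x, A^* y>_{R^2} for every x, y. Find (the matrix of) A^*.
A^* = A^T =
[[-2, 3, 0],
 [-2, -3, 3]]

For real matrices with standard dot products, the defining identity <Ax, y> = <x, A^* y> gives (Ax)^T y = x^T (A^*) y, i.e. x^T A^T y = x^T (A^*) y. Since this holds for all x, y, we must have A^* = A^T. Therefore
A^* =
[[-2, 3, 0],
 [-2, -3, 3]].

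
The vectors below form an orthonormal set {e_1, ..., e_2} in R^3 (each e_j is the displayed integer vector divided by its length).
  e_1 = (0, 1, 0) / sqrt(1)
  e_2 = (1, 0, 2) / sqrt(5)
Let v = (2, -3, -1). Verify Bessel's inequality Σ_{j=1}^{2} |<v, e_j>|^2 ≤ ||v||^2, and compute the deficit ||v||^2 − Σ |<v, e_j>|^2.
Σ |<v, e_j>|^2 = 9; ||v||^2 = 14; deficit = 5

Write each e_j = u_j / sqrt(<u_j, u_j>) where u_j is the displayed integer vector. Then <v, e_j> = <v, u_j> / sqrt(<u_j, u_j>), so |<v, e_j>|^2 = <v, u_j>^2 / <u_j, u_j>.
Coefficients: <v, e_1> = -3/sqrt(1), <v, e_2> = 0/sqrt(5).
Square and sum: Σ |<v, e_j>|^2 = 9.
Compute ||v||^2 = v·v = 14.
Deficit = 14 − 9 = 5 ≥ 0, confirming Bessel's inequality. (The deficit equals ||v − Σ <v,e_j> e_j||^2, the squared distance from v to span{e_j}.)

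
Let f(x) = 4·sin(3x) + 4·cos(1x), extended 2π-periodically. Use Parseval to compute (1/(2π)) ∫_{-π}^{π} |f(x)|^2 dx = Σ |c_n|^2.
Σ |c_n|^2 = 16

Expand |f|^2 and use orthogonality of {sin(nx), cos(mx)} on [-π, π]:
  ∫_{-π}^{π} sin(nx)^2 dx = π, ∫ cos(mx)^2 dx = π, and cross terms integrate to 0.
So ∫_{-π}^{π} f(x)^2 dx = 4^2 · π + 4^2 · π = (16 + 16)π.
Divide by 2π: (16 + 16)/2 = 16.
By Parseval, this equals Σ |c_n|^2.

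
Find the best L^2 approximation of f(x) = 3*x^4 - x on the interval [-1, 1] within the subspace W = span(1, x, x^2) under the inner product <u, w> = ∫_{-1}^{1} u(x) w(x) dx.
g(x) = 18*x^2/7 - x - 9/35

The best approximation g ∈ W is the orthogonal projection of f onto W. Writing g = a_0 + a_1 x + a_2 x^2, the coefficients solve the normal equations G · a = b where
  G_{ij} = <φ_i, φ_j> and b_i = <f, φ_i>, with φ_0 = 1, φ_1 = x, φ_2 = x^2.
G =
  [2, 0, 2/3]
  [0, 2/3, 0]
  [2/3, 0, 2/5],
b = (6/5, -2/3, 6/7).
Solving gives a_0 = -9/35, a_1 = -1, a_2 = 18/7, so
  g(x) = 18*x^2/7 - x - 9/35.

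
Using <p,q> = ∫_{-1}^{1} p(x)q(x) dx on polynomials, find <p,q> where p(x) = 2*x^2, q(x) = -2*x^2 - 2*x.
<p,q> = -8/5

Expand the product: p(x)·q(x) = -4*x^4 - 4*x^3.
∫_{-1}^{1} of each monomial x^k gives [2/(k+1) if k even, 0 if k odd]. Integrating term-by-term (or equivalently evaluating the antiderivative F(x) = -4*x^5/5 - x^4 at the endpoints):
  F(1) − F(−1) = -9/5 − (-1/5) = -8/5.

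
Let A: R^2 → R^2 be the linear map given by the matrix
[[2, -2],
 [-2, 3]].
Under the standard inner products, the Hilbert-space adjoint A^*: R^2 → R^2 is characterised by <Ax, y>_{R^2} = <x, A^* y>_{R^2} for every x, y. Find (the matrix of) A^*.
A^* = A^T =
[[2, -2],
 [-2, 3]]

For real matrices with standard dot products, the defining identity <Ax, y> = <x, A^* y> gives (Ax)^T y = x^T (A^*) y, i.e. x^T A^T y = x^T (A^*) y. Since this holds for all x, y, we must have A^* = A^T. Therefore
A^* =
[[2, -2],
 [-2, 3]].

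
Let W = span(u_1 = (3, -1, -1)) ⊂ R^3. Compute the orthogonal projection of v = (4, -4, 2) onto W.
proj_W(v) = (42/11, -14/11, -14/11)

Set up U = [u_1 | ... | u_1] ∈ R^(3×1). The projector onto W = col(U) is P = U (U^T U)^(-1) U^T.
Compute U^T U =
  [11],
and U^T v = (14).
Solve U^T U · c = U^T v for the coefficients: c = (14/11). The projection is proj_W(v) = U c.
Check: (v - proj_W(v)) · u_1 = 0  (should be 0).
Result: proj_W(v) = (42/11, -14/11, -14/11).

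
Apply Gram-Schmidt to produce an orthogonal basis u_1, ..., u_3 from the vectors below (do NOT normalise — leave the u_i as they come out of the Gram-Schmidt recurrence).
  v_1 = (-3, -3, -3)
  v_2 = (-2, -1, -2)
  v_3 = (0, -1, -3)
Orthogonal basis:
  u_1 = (-3, -3, -3)
  u_2 = (-1/3, 2/3, -1/3)
  u_3 = (3/2, 0, -3/2)

Apply the Gram-Schmidt recurrence
  u_1 = v_1
  u_i = v_i − Σ_{j<i} ((v_i · u_j) / (u_j · u_j)) · u_j.

Step by step this gives:
  u_1 = (-3, -3, -3)
  u_2 = (-1/3, 2/3, -1/3)
  u_3 = (3/2, 0, -3/2)

Orthogonality check:
  u_2 · u_1 = 0 (should be 0)
  u_3 · u_1 = 0 (should be 0)
  u_3 · u_2 = 0 (should be 0)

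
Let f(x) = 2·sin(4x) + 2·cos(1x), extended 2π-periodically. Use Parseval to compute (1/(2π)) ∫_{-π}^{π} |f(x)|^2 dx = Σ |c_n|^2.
Σ |c_n|^2 = 4

Expand |f|^2 and use orthogonality of {sin(nx), cos(mx)} on [-π, π]:
  ∫_{-π}^{π} sin(nx)^2 dx = π, ∫ cos(mx)^2 dx = π, and cross terms integrate to 0.
So ∫_{-π}^{π} f(x)^2 dx = 2^2 · π + 2^2 · π = (4 + 4)π.
Divide by 2π: (4 + 4)/2 = 4.
By Parseval, this equals Σ |c_n|^2.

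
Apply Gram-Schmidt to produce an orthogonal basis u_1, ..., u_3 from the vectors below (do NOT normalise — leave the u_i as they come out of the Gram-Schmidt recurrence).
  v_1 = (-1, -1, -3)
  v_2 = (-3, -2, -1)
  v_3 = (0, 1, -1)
Orthogonal basis:
  u_1 = (-1, -1, -3)
  u_2 = (-25/11, -14/11, 13/11)
  u_3 = (-1/2, 4/5, -1/10)

Apply the Gram-Schmidt recurrence
  u_1 = v_1
  u_i = v_i − Σ_{j<i} ((v_i · u_j) / (u_j · u_j)) · u_j.

Step by step this gives:
  u_1 = (-1, -1, -3)
  u_2 = (-25/11, -14/11, 13/11)
  u_3 = (-1/2, 4/5, -1/10)

Orthogonality check:
  u_2 · u_1 = 0 (should be 0)
  u_3 · u_1 = 0 (should be 0)
  u_3 · u_2 = 0 (should be 0)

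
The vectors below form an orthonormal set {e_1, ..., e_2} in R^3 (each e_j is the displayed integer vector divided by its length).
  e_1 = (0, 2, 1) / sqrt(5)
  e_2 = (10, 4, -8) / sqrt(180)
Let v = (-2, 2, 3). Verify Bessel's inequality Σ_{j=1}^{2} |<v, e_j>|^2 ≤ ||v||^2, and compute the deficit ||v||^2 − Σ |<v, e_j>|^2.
Σ |<v, e_j>|^2 = 17; ||v||^2 = 17; deficit = 0

Write each e_j = u_j / sqrt(<u_j, u_j>) where u_j is the displayed integer vector. Then <v, e_j> = <v, u_j> / sqrt(<u_j, u_j>), so |<v, e_j>|^2 = <v, u_j>^2 / <u_j, u_j>.
Coefficients: <v, e_1> = 7/sqrt(5), <v, e_2> = -36/sqrt(180).
Square and sum: Σ |<v, e_j>|^2 = 17.
Compute ||v||^2 = v·v = 17.
Deficit = 17 − 17 = 0 ≥ 0, confirming Bessel's inequality. (The deficit equals ||v − Σ <v,e_j> e_j||^2, the squared distance from v to span{e_j}.)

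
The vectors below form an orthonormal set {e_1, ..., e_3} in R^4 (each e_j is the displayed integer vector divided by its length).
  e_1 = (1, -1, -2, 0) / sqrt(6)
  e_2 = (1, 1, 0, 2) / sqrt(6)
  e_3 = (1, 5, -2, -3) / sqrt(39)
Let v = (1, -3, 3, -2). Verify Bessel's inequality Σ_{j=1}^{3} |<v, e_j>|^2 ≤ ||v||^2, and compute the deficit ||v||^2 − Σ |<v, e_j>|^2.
Σ |<v, e_j>|^2 = 152/13; ||v||^2 = 23; deficit = 147/13

Write each e_j = u_j / sqrt(<u_j, u_j>) where u_j is the displayed integer vector. Then <v, e_j> = <v, u_j> / sqrt(<u_j, u_j>), so |<v, e_j>|^2 = <v, u_j>^2 / <u_j, u_j>.
Coefficients: <v, e_1> = -2/sqrt(6), <v, e_2> = -6/sqrt(6), <v, e_3> = -14/sqrt(39).
Square and sum: Σ |<v, e_j>|^2 = 152/13.
Compute ||v||^2 = v·v = 23.
Deficit = 23 − 152/13 = 147/13 ≥ 0, confirming Bessel's inequality. (The deficit equals ||v − Σ <v,e_j> e_j||^2, the squared distance from v to span{e_j}.)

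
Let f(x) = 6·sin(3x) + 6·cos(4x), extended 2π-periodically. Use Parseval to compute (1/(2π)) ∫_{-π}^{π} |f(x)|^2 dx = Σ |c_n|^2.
Σ |c_n|^2 = 36

Expand |f|^2 and use orthogonality of {sin(nx), cos(mx)} on [-π, π]:
  ∫_{-π}^{π} sin(nx)^2 dx = π, ∫ cos(mx)^2 dx = π, and cross terms integrate to 0.
So ∫_{-π}^{π} f(x)^2 dx = 6^2 · π + 6^2 · π = (36 + 36)π.
Divide by 2π: (36 + 36)/2 = 36.
By Parseval, this equals Σ |c_n|^2.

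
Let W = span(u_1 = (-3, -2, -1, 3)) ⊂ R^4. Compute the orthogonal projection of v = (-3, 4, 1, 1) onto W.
proj_W(v) = (-9/23, -6/23, -3/23, 9/23)

Set up U = [u_1 | ... | u_1] ∈ R^(4×1). The projector onto W = col(U) is P = U (U^T U)^(-1) U^T.
Compute U^T U =
  [23],
and U^T v = (3).
Solve U^T U · c = U^T v for the coefficients: c = (3/23). The projection is proj_W(v) = U c.
Check: (v - proj_W(v)) · u_1 = 0  (should be 0).
Result: proj_W(v) = (-9/23, -6/23, -3/23, 9/23).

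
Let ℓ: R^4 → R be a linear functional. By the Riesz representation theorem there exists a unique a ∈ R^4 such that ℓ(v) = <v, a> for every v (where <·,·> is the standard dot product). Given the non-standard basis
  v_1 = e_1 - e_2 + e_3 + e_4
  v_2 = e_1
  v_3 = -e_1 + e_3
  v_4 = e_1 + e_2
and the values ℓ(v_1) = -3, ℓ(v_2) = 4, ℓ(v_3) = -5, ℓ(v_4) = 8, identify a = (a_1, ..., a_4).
a = (4, 4, -1, -2)

Write a = (a_1, ..., a_4) in the standard basis. For each basis vector v_i, ℓ(v_i) = <v_i, a> is a linear equation in the a_j's. Collect the n equations into a matrix system V a = ℓ, where row i of V is v_i (expressed in the standard basis). Since V is invertible (lower-triangular with 1s on the diagonal, up to permutation), solve by back-substitution:
  V =
[[1, -1, 1, 1],
 [1, 0, 0, 0],
 [-1, 0, 1, 0],
 [1, 1, 0, 0]]
  V a = (-3, 4, -5, 8)
Solving gives a = (4, 4, -1, -2).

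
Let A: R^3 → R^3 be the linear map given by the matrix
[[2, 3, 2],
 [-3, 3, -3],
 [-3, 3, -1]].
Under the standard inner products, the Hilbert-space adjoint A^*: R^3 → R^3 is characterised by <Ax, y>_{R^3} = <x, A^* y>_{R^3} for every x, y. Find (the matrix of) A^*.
A^* = A^T =
[[2, -3, -3],
 [3, 3, 3],
 [2, -3, -1]]

For real matrices with standard dot products, the defining identity <Ax, y> = <x, A^* y> gives (Ax)^T y = x^T (A^*) y, i.e. x^T A^T y = x^T (A^*) y. Since this holds for all x, y, we must have A^* = A^T. Therefore
A^* =
[[2, -3, -3],
 [3, 3, 3],
 [2, -3, -1]].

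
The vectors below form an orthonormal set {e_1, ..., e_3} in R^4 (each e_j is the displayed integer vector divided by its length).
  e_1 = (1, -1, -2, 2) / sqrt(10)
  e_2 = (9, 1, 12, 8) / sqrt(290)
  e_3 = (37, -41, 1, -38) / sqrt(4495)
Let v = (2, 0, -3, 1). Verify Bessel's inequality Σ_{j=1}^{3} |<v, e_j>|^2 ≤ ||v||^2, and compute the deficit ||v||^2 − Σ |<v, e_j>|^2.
Σ |<v, e_j>|^2 = 1641/155; ||v||^2 = 14; deficit = 529/155

Write each e_j = u_j / sqrt(<u_j, u_j>) where u_j is the displayed integer vector. Then <v, e_j> = <v, u_j> / sqrt(<u_j, u_j>), so |<v, e_j>|^2 = <v, u_j>^2 / <u_j, u_j>.
Coefficients: <v, e_1> = 10/sqrt(10), <v, e_2> = -10/sqrt(290), <v, e_3> = 33/sqrt(4495).
Square and sum: Σ |<v, e_j>|^2 = 1641/155.
Compute ||v||^2 = v·v = 14.
Deficit = 14 − 1641/155 = 529/155 ≥ 0, confirming Bessel's inequality. (The deficit equals ||v − Σ <v,e_j> e_j||^2, the squared distance from v to span{e_j}.)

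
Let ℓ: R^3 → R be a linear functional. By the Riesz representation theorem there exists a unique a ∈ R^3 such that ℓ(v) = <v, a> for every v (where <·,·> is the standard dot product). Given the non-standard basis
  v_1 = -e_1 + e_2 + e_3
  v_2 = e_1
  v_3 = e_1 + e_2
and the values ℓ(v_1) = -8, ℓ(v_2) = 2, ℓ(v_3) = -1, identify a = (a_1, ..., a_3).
a = (2, -3, -3)

Write a = (a_1, ..., a_3) in the standard basis. For each basis vector v_i, ℓ(v_i) = <v_i, a> is a linear equation in the a_j's. Collect the n equations into a matrix system V a = ℓ, where row i of V is v_i (expressed in the standard basis). Since V is invertible (lower-triangular with 1s on the diagonal, up to permutation), solve by back-substitution:
  V =
[[-1, 1, 1],
 [1, 0, 0],
 [1, 1, 0]]
  V a = (-8, 2, -1)
Solving gives a = (2, -3, -3).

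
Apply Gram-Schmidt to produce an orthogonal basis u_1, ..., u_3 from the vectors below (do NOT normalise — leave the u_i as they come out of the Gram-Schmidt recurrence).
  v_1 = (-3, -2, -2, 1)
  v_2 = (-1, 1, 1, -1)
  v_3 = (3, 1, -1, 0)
Orthogonal basis:
  u_1 = (-3, -2, -2, 1)
  u_2 = (-4/3, 7/9, 7/9, -8/9)
  u_3 = (3/34, 14/17, -20/17, -15/34)

Apply the Gram-Schmidt recurrence
  u_1 = v_1
  u_i = v_i − Σ_{j<i} ((v_i · u_j) / (u_j · u_j)) · u_j.

Step by step this gives:
  u_1 = (-3, -2, -2, 1)
  u_2 = (-4/3, 7/9, 7/9, -8/9)
  u_3 = (3/34, 14/17, -20/17, -15/34)

Orthogonality check:
  u_2 · u_1 = 0 (should be 0)
  u_3 · u_1 = 0 (should be 0)
  u_3 · u_2 = 0 (should be 0)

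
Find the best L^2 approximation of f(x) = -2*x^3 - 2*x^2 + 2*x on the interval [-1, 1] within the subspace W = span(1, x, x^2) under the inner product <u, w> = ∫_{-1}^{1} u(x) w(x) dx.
g(x) = -2*x^2 + 4*x/5

The best approximation g ∈ W is the orthogonal projection of f onto W. Writing g = a_0 + a_1 x + a_2 x^2, the coefficients solve the normal equations G · a = b where
  G_{ij} = <φ_i, φ_j> and b_i = <f, φ_i>, with φ_0 = 1, φ_1 = x, φ_2 = x^2.
G =
  [2, 0, 2/3]
  [0, 2/3, 0]
  [2/3, 0, 2/5],
b = (-4/3, 8/15, -4/5).
Solving gives a_0 = 0, a_1 = 4/5, a_2 = -2, so
  g(x) = -2*x^2 + 4*x/5.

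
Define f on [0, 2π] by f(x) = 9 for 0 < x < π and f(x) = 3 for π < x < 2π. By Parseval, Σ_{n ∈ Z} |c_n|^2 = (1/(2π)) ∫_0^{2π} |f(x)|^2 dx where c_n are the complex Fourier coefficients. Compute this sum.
Σ |c_n|^2 = 45

Parseval equates the L^2 energy of f (normalised by 1/(2π)) with the ℓ^2 sum of its Fourier coefficients: (1/(2π)) ∫_0^{2π} |f|^2 = Σ |c_n|^2.
Compute the left side: (1/(2π)) [∫_0^π 9^2 dx + ∫_π^{2π} 3^2 dx] = (1/(2π)) · (81π + 9π) = (81 + 9)/2 = 45.
So Σ_{n ∈ Z} |c_n|^2 = 45.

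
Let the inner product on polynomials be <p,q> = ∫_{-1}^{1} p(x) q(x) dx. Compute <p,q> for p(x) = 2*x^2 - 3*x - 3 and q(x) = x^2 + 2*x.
<p,q> = -26/5

Expand the product: p(x)·q(x) = 2*x^4 + x^3 - 9*x^2 - 6*x.
∫_{-1}^{1} of each monomial x^k gives [2/(k+1) if k even, 0 if k odd]. Integrating term-by-term (or equivalently evaluating the antiderivative F(x) = 2*x^5/5 + x^4/4 - 3*x^3 - 3*x^2 at the endpoints):
  F(1) − F(−1) = -107/20 − (-3/20) = -26/5.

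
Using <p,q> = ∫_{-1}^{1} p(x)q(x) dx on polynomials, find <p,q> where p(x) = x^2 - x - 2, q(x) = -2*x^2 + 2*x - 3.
<p,q> = 158/15

Expand the product: p(x)·q(x) = -2*x^4 + 4*x^3 - x^2 - x + 6.
∫_{-1}^{1} of each monomial x^k gives [2/(k+1) if k even, 0 if k odd]. Integrating term-by-term (or equivalently evaluating the antiderivative F(x) = -2*x^5/5 + x^4 - x^3/3 - x^2/2 + 6*x at the endpoints):
  F(1) − F(−1) = 173/30 − (-143/30) = 158/15.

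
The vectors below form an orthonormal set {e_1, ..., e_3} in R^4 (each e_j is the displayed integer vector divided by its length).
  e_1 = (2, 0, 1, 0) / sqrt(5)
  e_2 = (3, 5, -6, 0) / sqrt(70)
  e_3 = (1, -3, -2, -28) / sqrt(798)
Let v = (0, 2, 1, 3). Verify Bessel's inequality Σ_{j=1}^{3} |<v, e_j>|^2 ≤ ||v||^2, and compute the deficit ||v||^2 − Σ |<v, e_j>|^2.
Σ |<v, e_j>|^2 = 629/57; ||v||^2 = 14; deficit = 169/57

Write each e_j = u_j / sqrt(<u_j, u_j>) where u_j is the displayed integer vector. Then <v, e_j> = <v, u_j> / sqrt(<u_j, u_j>), so |<v, e_j>|^2 = <v, u_j>^2 / <u_j, u_j>.
Coefficients: <v, e_1> = 1/sqrt(5), <v, e_2> = 4/sqrt(70), <v, e_3> = -92/sqrt(798).
Square and sum: Σ |<v, e_j>|^2 = 629/57.
Compute ||v||^2 = v·v = 14.
Deficit = 14 − 629/57 = 169/57 ≥ 0, confirming Bessel's inequality. (The deficit equals ||v − Σ <v,e_j> e_j||^2, the squared distance from v to span{e_j}.)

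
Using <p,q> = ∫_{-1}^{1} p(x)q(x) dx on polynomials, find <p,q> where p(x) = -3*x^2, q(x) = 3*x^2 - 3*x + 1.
<p,q> = -28/5

Expand the product: p(x)·q(x) = -9*x^4 + 9*x^3 - 3*x^2.
∫_{-1}^{1} of each monomial x^k gives [2/(k+1) if k even, 0 if k odd]. Integrating term-by-term (or equivalently evaluating the antiderivative F(x) = -9*x^5/5 + 9*x^4/4 - x^3 at the endpoints):
  F(1) − F(−1) = -11/20 − (101/20) = -28/5.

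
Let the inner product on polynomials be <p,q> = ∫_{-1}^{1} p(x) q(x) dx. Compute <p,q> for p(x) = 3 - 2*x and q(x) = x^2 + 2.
<p,q> = 14

Expand the product: p(x)·q(x) = -2*x^3 + 3*x^2 - 4*x + 6.
∫_{-1}^{1} of each monomial x^k gives [2/(k+1) if k even, 0 if k odd]. Integrating term-by-term (or equivalently evaluating the antiderivative F(x) = -x^4/2 + x^3 - 2*x^2 + 6*x at the endpoints):
  F(1) − F(−1) = 9/2 − (-19/2) = 14.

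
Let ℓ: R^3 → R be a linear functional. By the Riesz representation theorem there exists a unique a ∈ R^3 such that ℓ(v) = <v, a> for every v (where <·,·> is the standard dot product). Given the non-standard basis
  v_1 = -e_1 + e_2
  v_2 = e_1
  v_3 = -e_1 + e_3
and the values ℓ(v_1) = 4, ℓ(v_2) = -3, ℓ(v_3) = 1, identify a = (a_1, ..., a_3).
a = (-3, 1, -2)

Write a = (a_1, ..., a_3) in the standard basis. For each basis vector v_i, ℓ(v_i) = <v_i, a> is a linear equation in the a_j's. Collect the n equations into a matrix system V a = ℓ, where row i of V is v_i (expressed in the standard basis). Since V is invertible (lower-triangular with 1s on the diagonal, up to permutation), solve by back-substitution:
  V =
[[-1, 1, 0],
 [1, 0, 0],
 [-1, 0, 1]]
  V a = (4, -3, 1)
Solving gives a = (-3, 1, -2).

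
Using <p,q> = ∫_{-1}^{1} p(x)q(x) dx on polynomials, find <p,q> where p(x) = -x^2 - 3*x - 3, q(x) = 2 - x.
<p,q> = -34/3

Expand the product: p(x)·q(x) = x^3 + x^2 - 3*x - 6.
∫_{-1}^{1} of each monomial x^k gives [2/(k+1) if k even, 0 if k odd]. Integrating term-by-term (or equivalently evaluating the antiderivative F(x) = x^4/4 + x^3/3 - 3*x^2/2 - 6*x at the endpoints):
  F(1) − F(−1) = -83/12 − (53/12) = -34/3.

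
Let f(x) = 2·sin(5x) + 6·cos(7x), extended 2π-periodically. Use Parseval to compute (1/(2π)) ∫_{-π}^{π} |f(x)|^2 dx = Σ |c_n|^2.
Σ |c_n|^2 = 20

Expand |f|^2 and use orthogonality of {sin(nx), cos(mx)} on [-π, π]:
  ∫_{-π}^{π} sin(nx)^2 dx = π, ∫ cos(mx)^2 dx = π, and cross terms integrate to 0.
So ∫_{-π}^{π} f(x)^2 dx = 2^2 · π + 6^2 · π = (4 + 36)π.
Divide by 2π: (4 + 36)/2 = 20.
By Parseval, this equals Σ |c_n|^2.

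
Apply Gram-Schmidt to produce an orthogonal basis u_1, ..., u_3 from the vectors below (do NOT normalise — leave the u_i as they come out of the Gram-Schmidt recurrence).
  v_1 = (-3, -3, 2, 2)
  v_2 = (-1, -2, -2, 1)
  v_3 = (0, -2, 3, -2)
Orthogonal basis:
  u_1 = (-3, -3, 2, 2)
  u_2 = (-5/26, -31/26, -33/13, 6/13)
  u_3 = (164/211, -418/211, 97/211, -478/211)

Apply the Gram-Schmidt recurrence
  u_1 = v_1
  u_i = v_i − Σ_{j<i} ((v_i · u_j) / (u_j · u_j)) · u_j.

Step by step this gives:
  u_1 = (-3, -3, 2, 2)
  u_2 = (-5/26, -31/26, -33/13, 6/13)
  u_3 = (164/211, -418/211, 97/211, -478/211)

Orthogonality check:
  u_2 · u_1 = 0 (should be 0)
  u_3 · u_1 = 0 (should be 0)
  u_3 · u_2 = 0 (should be 0)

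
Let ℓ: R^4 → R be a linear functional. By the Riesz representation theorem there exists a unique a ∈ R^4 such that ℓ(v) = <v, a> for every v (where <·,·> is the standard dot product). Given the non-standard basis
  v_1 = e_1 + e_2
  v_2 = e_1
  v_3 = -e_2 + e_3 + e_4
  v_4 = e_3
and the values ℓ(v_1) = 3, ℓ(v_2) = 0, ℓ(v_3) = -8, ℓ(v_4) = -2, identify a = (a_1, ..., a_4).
a = (0, 3, -2, -3)

Write a = (a_1, ..., a_4) in the standard basis. For each basis vector v_i, ℓ(v_i) = <v_i, a> is a linear equation in the a_j's. Collect the n equations into a matrix system V a = ℓ, where row i of V is v_i (expressed in the standard basis). Since V is invertible (lower-triangular with 1s on the diagonal, up to permutation), solve by back-substitution:
  V =
[[1, 1, 0, 0],
 [1, 0, 0, 0],
 [0, -1, 1, 1],
 [0, 0, 1, 0]]
  V a = (3, 0, -8, -2)
Solving gives a = (0, 3, -2, -3).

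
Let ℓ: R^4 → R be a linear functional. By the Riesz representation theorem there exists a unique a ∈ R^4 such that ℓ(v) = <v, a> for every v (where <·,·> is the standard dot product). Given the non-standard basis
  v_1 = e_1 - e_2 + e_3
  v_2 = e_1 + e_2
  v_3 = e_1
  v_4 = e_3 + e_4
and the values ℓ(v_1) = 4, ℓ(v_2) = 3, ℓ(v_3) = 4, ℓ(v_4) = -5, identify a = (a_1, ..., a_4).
a = (4, -1, -1, -4)

Write a = (a_1, ..., a_4) in the standard basis. For each basis vector v_i, ℓ(v_i) = <v_i, a> is a linear equation in the a_j's. Collect the n equations into a matrix system V a = ℓ, where row i of V is v_i (expressed in the standard basis). Since V is invertible (lower-triangular with 1s on the diagonal, up to permutation), solve by back-substitution:
  V =
[[1, -1, 1, 0],
 [1, 1, 0, 0],
 [1, 0, 0, 0],
 [0, 0, 1, 1]]
  V a = (4, 3, 4, -5)
Solving gives a = (4, -1, -1, -4).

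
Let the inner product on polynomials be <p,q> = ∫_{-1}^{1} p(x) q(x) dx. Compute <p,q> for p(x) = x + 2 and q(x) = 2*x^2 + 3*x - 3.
<p,q> = -22/3

Expand the product: p(x)·q(x) = 2*x^3 + 7*x^2 + 3*x - 6.
∫_{-1}^{1} of each monomial x^k gives [2/(k+1) if k even, 0 if k odd]. Integrating term-by-term (or equivalently evaluating the antiderivative F(x) = x^4/2 + 7*x^3/3 + 3*x^2/2 - 6*x at the endpoints):
  F(1) − F(−1) = -5/3 − (17/3) = -22/3.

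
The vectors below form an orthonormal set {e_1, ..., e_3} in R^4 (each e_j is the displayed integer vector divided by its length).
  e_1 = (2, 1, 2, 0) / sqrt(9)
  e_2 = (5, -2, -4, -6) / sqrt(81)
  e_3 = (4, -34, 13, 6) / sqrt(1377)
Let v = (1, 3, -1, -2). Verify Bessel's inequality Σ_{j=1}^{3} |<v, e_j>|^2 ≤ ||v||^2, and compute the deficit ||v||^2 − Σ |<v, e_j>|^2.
Σ |<v, e_j>|^2 = 251/17; ||v||^2 = 15; deficit = 4/17

Write each e_j = u_j / sqrt(<u_j, u_j>) where u_j is the displayed integer vector. Then <v, e_j> = <v, u_j> / sqrt(<u_j, u_j>), so |<v, e_j>|^2 = <v, u_j>^2 / <u_j, u_j>.
Coefficients: <v, e_1> = 3/sqrt(9), <v, e_2> = 15/sqrt(81), <v, e_3> = -123/sqrt(1377).
Square and sum: Σ |<v, e_j>|^2 = 251/17.
Compute ||v||^2 = v·v = 15.
Deficit = 15 − 251/17 = 4/17 ≥ 0, confirming Bessel's inequality. (The deficit equals ||v − Σ <v,e_j> e_j||^2, the squared distance from v to span{e_j}.)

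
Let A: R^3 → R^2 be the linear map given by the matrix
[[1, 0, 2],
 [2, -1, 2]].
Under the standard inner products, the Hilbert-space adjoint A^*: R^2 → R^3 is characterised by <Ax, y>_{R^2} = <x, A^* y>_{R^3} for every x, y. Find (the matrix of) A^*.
A^* = A^T =
[[1, 2],
 [0, -1],
 [2, 2]]

For real matrices with standard dot products, the defining identity <Ax, y> = <x, A^* y> gives (Ax)^T y = x^T (A^*) y, i.e. x^T A^T y = x^T (A^*) y. Since this holds for all x, y, we must have A^* = A^T. Therefore
A^* =
[[1, 2],
 [0, -1],
 [2, 2]].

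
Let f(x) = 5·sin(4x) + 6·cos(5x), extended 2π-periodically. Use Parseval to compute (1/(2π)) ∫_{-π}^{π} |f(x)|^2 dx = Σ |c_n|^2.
Σ |c_n|^2 = 61/2

Expand |f|^2 and use orthogonality of {sin(nx), cos(mx)} on [-π, π]:
  ∫_{-π}^{π} sin(nx)^2 dx = π, ∫ cos(mx)^2 dx = π, and cross terms integrate to 0.
So ∫_{-π}^{π} f(x)^2 dx = 5^2 · π + 6^2 · π = (25 + 36)π.
Divide by 2π: (25 + 36)/2 = 61/2.
By Parseval, this equals Σ |c_n|^2.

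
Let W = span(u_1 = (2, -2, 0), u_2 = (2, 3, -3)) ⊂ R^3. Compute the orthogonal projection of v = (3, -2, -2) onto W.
proj_W(v) = (150/43, -65/43, -51/43)

Set up U = [u_1 | ... | u_2] ∈ R^(3×2). The projector onto W = col(U) is P = U (U^T U)^(-1) U^T.
Compute U^T U =
  [8, -2]
  [-2, 22],
and U^T v = (10, 6).
Solve U^T U · c = U^T v for the coefficients: c = (58/43, 17/43). The projection is proj_W(v) = U c.
Check: (v - proj_W(v)) · u_1 = 0  (should be 0).
Check: (v - proj_W(v)) · u_2 = 0  (should be 0).
Result: proj_W(v) = (150/43, -65/43, -51/43).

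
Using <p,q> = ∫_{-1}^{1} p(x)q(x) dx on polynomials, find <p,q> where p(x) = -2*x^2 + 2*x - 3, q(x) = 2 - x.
<p,q> = -16

Expand the product: p(x)·q(x) = 2*x^3 - 6*x^2 + 7*x - 6.
∫_{-1}^{1} of each monomial x^k gives [2/(k+1) if k even, 0 if k odd]. Integrating term-by-term (or equivalently evaluating the antiderivative F(x) = x^4/2 - 2*x^3 + 7*x^2/2 - 6*x at the endpoints):
  F(1) − F(−1) = -4 − (12) = -16.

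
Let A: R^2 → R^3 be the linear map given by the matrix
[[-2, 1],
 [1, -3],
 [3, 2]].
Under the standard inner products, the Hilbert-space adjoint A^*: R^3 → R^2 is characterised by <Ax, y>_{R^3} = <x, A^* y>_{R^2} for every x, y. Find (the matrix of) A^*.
A^* = A^T =
[[-2, 1, 3],
 [1, -3, 2]]

For real matrices with standard dot products, the defining identity <Ax, y> = <x, A^* y> gives (Ax)^T y = x^T (A^*) y, i.e. x^T A^T y = x^T (A^*) y. Since this holds for all x, y, we must have A^* = A^T. Therefore
A^* =
[[-2, 1, 3],
 [1, -3, 2]].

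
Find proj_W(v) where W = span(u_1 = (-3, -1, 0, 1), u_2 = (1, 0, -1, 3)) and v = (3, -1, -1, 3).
proj_W(v) = (28/11, 5/11, -13/11, 34/11)

Set up U = [u_1 | ... | u_2] ∈ R^(4×2). The projector onto W = col(U) is P = U (U^T U)^(-1) U^T.
Compute U^T U =
  [11, 0]
  [0, 11],
and U^T v = (-5, 13).
Solve U^T U · c = U^T v for the coefficients: c = (-5/11, 13/11). The projection is proj_W(v) = U c.
Check: (v - proj_W(v)) · u_1 = 0  (should be 0).
Check: (v - proj_W(v)) · u_2 = 0  (should be 0).
Result: proj_W(v) = (28/11, 5/11, -13/11, 34/11).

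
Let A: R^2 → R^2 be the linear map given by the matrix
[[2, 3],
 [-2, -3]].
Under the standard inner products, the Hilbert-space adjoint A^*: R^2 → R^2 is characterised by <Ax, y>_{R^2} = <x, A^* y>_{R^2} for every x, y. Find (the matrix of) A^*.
A^* = A^T =
[[2, -2],
 [3, -3]]

For real matrices with standard dot products, the defining identity <Ax, y> = <x, A^* y> gives (Ax)^T y = x^T (A^*) y, i.e. x^T A^T y = x^T (A^*) y. Since this holds for all x, y, we must have A^* = A^T. Therefore
A^* =
[[2, -2],
 [3, -3]].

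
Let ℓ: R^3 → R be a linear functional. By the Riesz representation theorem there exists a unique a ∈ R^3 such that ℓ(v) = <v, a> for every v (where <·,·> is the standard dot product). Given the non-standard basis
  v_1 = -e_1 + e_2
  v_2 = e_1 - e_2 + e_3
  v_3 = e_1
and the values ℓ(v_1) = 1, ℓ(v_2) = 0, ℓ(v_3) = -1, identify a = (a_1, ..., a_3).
a = (-1, 0, 1)

Write a = (a_1, ..., a_3) in the standard basis. For each basis vector v_i, ℓ(v_i) = <v_i, a> is a linear equation in the a_j's. Collect the n equations into a matrix system V a = ℓ, where row i of V is v_i (expressed in the standard basis). Since V is invertible (lower-triangular with 1s on the diagonal, up to permutation), solve by back-substitution:
  V =
[[-1, 1, 0],
 [1, -1, 1],
 [1, 0, 0]]
  V a = (1, 0, -1)
Solving gives a = (-1, 0, 1).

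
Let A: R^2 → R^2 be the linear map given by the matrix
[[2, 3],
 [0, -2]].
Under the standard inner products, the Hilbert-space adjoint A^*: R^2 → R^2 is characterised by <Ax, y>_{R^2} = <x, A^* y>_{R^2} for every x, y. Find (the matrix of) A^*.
A^* = A^T =
[[2, 0],
 [3, -2]]

For real matrices with standard dot products, the defining identity <Ax, y> = <x, A^* y> gives (Ax)^T y = x^T (A^*) y, i.e. x^T A^T y = x^T (A^*) y. Since this holds for all x, y, we must have A^* = A^T. Therefore
A^* =
[[2, 0],
 [3, -2]].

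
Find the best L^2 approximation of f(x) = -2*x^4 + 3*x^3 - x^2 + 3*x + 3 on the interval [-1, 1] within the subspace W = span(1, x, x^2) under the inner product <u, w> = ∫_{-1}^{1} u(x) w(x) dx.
g(x) = -19*x^2/7 + 24*x/5 + 111/35

The best approximation g ∈ W is the orthogonal projection of f onto W. Writing g = a_0 + a_1 x + a_2 x^2, the coefficients solve the normal equations G · a = b where
  G_{ij} = <φ_i, φ_j> and b_i = <f, φ_i>, with φ_0 = 1, φ_1 = x, φ_2 = x^2.
G =
  [2, 0, 2/3]
  [0, 2/3, 0]
  [2/3, 0, 2/5],
b = (68/15, 16/5, 36/35).
Solving gives a_0 = 111/35, a_1 = 24/5, a_2 = -19/7, so
  g(x) = -19*x^2/7 + 24*x/5 + 111/35.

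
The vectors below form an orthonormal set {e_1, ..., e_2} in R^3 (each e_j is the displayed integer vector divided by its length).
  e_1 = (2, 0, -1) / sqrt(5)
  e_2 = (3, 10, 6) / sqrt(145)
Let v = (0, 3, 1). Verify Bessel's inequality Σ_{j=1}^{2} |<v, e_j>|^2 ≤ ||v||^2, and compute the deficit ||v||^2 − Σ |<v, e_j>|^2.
Σ |<v, e_j>|^2 = 265/29; ||v||^2 = 10; deficit = 25/29

Write each e_j = u_j / sqrt(<u_j, u_j>) where u_j is the displayed integer vector. Then <v, e_j> = <v, u_j> / sqrt(<u_j, u_j>), so |<v, e_j>|^2 = <v, u_j>^2 / <u_j, u_j>.
Coefficients: <v, e_1> = -1/sqrt(5), <v, e_2> = 36/sqrt(145).
Square and sum: Σ |<v, e_j>|^2 = 265/29.
Compute ||v||^2 = v·v = 10.
Deficit = 10 − 265/29 = 25/29 ≥ 0, confirming Bessel's inequality. (The deficit equals ||v − Σ <v,e_j> e_j||^2, the squared distance from v to span{e_j}.)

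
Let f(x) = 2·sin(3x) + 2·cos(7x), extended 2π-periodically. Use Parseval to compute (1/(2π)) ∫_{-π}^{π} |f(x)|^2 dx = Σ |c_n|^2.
Σ |c_n|^2 = 4

Expand |f|^2 and use orthogonality of {sin(nx), cos(mx)} on [-π, π]:
  ∫_{-π}^{π} sin(nx)^2 dx = π, ∫ cos(mx)^2 dx = π, and cross terms integrate to 0.
So ∫_{-π}^{π} f(x)^2 dx = 2^2 · π + 2^2 · π = (4 + 4)π.
Divide by 2π: (4 + 4)/2 = 4.
By Parseval, this equals Σ |c_n|^2.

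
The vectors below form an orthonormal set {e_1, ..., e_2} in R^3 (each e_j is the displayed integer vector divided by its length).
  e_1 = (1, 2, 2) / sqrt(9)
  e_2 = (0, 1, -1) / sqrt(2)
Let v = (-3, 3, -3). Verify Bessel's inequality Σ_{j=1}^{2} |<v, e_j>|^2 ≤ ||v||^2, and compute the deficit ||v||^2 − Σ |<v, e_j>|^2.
Σ |<v, e_j>|^2 = 19; ||v||^2 = 27; deficit = 8

Write each e_j = u_j / sqrt(<u_j, u_j>) where u_j is the displayed integer vector. Then <v, e_j> = <v, u_j> / sqrt(<u_j, u_j>), so |<v, e_j>|^2 = <v, u_j>^2 / <u_j, u_j>.
Coefficients: <v, e_1> = -3/sqrt(9), <v, e_2> = 6/sqrt(2).
Square and sum: Σ |<v, e_j>|^2 = 19.
Compute ||v||^2 = v·v = 27.
Deficit = 27 − 19 = 8 ≥ 0, confirming Bessel's inequality. (The deficit equals ||v − Σ <v,e_j> e_j||^2, the squared distance from v to span{e_j}.)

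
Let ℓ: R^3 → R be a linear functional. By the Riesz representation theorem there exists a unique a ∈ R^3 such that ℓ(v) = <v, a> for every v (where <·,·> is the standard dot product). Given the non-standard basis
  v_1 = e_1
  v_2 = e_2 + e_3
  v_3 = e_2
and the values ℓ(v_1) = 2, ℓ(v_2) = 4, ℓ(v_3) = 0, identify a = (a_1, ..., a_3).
a = (2, 0, 4)

Write a = (a_1, ..., a_3) in the standard basis. For each basis vector v_i, ℓ(v_i) = <v_i, a> is a linear equation in the a_j's. Collect the n equations into a matrix system V a = ℓ, where row i of V is v_i (expressed in the standard basis). Since V is invertible (lower-triangular with 1s on the diagonal, up to permutation), solve by back-substitution:
  V =
[[1, 0, 0],
 [0, 1, 1],
 [0, 1, 0]]
  V a = (2, 4, 0)
Solving gives a = (2, 0, 4).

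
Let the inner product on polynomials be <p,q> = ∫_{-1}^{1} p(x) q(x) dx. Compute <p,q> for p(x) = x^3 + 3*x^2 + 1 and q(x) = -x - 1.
<p,q> = -22/5

Expand the product: p(x)·q(x) = -x^4 - 4*x^3 - 3*x^2 - x - 1.
∫_{-1}^{1} of each monomial x^k gives [2/(k+1) if k even, 0 if k odd]. Integrating term-by-term (or equivalently evaluating the antiderivative F(x) = -x^5/5 - x^4 - x^3 - x^2/2 - x at the endpoints):
  F(1) − F(−1) = -37/10 − (7/10) = -22/5.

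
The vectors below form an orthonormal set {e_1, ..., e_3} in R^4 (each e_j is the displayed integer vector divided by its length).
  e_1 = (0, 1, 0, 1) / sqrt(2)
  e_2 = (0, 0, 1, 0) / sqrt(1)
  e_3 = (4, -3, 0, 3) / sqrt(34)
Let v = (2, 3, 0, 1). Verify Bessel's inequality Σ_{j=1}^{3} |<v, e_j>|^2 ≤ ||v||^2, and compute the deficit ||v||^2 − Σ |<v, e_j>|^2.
Σ |<v, e_j>|^2 = 138/17; ||v||^2 = 14; deficit = 100/17

Write each e_j = u_j / sqrt(<u_j, u_j>) where u_j is the displayed integer vector. Then <v, e_j> = <v, u_j> / sqrt(<u_j, u_j>), so |<v, e_j>|^2 = <v, u_j>^2 / <u_j, u_j>.
Coefficients: <v, e_1> = 4/sqrt(2), <v, e_2> = 0/sqrt(1), <v, e_3> = 2/sqrt(34).
Square and sum: Σ |<v, e_j>|^2 = 138/17.
Compute ||v||^2 = v·v = 14.
Deficit = 14 − 138/17 = 100/17 ≥ 0, confirming Bessel's inequality. (The deficit equals ||v − Σ <v,e_j> e_j||^2, the squared distance from v to span{e_j}.)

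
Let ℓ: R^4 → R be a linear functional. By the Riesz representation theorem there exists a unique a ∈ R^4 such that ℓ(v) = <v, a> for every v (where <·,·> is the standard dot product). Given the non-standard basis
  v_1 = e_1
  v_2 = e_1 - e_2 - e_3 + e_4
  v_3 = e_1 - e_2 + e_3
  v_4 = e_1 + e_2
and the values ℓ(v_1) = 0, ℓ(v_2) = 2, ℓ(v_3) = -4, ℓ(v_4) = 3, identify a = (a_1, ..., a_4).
a = (0, 3, -1, 4)

Write a = (a_1, ..., a_4) in the standard basis. For each basis vector v_i, ℓ(v_i) = <v_i, a> is a linear equation in the a_j's. Collect the n equations into a matrix system V a = ℓ, where row i of V is v_i (expressed in the standard basis). Since V is invertible (lower-triangular with 1s on the diagonal, up to permutation), solve by back-substitution:
  V =
[[1, 0, 0, 0],
 [1, -1, -1, 1],
 [1, -1, 1, 0],
 [1, 1, 0, 0]]
  V a = (0, 2, -4, 3)
Solving gives a = (0, 3, -1, 4).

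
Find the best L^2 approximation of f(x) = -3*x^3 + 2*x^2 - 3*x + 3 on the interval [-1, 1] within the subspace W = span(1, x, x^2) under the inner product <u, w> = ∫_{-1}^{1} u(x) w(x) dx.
g(x) = 2*x^2 - 24*x/5 + 3

The best approximation g ∈ W is the orthogonal projection of f onto W. Writing g = a_0 + a_1 x + a_2 x^2, the coefficients solve the normal equations G · a = b where
  G_{ij} = <φ_i, φ_j> and b_i = <f, φ_i>, with φ_0 = 1, φ_1 = x, φ_2 = x^2.
G =
  [2, 0, 2/3]
  [0, 2/3, 0]
  [2/3, 0, 2/5],
b = (22/3, -16/5, 14/5).
Solving gives a_0 = 3, a_1 = -24/5, a_2 = 2, so
  g(x) = 2*x^2 - 24*x/5 + 3.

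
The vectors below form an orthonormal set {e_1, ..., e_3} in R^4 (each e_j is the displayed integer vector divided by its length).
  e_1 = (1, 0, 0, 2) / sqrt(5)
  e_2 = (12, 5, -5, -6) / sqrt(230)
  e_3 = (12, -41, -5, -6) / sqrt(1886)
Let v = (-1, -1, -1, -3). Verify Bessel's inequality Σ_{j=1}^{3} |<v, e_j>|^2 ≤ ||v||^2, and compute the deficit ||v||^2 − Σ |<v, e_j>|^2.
Σ |<v, e_j>|^2 = 467/41; ||v||^2 = 12; deficit = 25/41

Write each e_j = u_j / sqrt(<u_j, u_j>) where u_j is the displayed integer vector. Then <v, e_j> = <v, u_j> / sqrt(<u_j, u_j>), so |<v, e_j>|^2 = <v, u_j>^2 / <u_j, u_j>.
Coefficients: <v, e_1> = -7/sqrt(5), <v, e_2> = 6/sqrt(230), <v, e_3> = 52/sqrt(1886).
Square and sum: Σ |<v, e_j>|^2 = 467/41.
Compute ||v||^2 = v·v = 12.
Deficit = 12 − 467/41 = 25/41 ≥ 0, confirming Bessel's inequality. (The deficit equals ||v − Σ <v,e_j> e_j||^2, the squared distance from v to span{e_j}.)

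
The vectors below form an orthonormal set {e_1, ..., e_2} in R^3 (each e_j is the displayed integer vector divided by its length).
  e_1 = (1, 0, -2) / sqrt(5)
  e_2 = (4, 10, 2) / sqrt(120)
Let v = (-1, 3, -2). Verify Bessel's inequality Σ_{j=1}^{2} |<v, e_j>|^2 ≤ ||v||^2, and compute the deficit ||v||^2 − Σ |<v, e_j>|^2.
Σ |<v, e_j>|^2 = 35/6; ||v||^2 = 14; deficit = 49/6

Write each e_j = u_j / sqrt(<u_j, u_j>) where u_j is the displayed integer vector. Then <v, e_j> = <v, u_j> / sqrt(<u_j, u_j>), so |<v, e_j>|^2 = <v, u_j>^2 / <u_j, u_j>.
Coefficients: <v, e_1> = 3/sqrt(5), <v, e_2> = 22/sqrt(120).
Square and sum: Σ |<v, e_j>|^2 = 35/6.
Compute ||v||^2 = v·v = 14.
Deficit = 14 − 35/6 = 49/6 ≥ 0, confirming Bessel's inequality. (The deficit equals ||v − Σ <v,e_j> e_j||^2, the squared distance from v to span{e_j}.)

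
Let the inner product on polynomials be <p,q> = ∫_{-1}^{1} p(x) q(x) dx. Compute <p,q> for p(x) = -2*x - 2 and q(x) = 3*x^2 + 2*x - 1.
<p,q> = -8/3

Expand the product: p(x)·q(x) = -6*x^3 - 10*x^2 - 2*x + 2.
∫_{-1}^{1} of each monomial x^k gives [2/(k+1) if k even, 0 if k odd]. Integrating term-by-term (or equivalently evaluating the antiderivative F(x) = -3*x^4/2 - 10*x^3/3 - x^2 + 2*x at the endpoints):
  F(1) − F(−1) = -23/6 − (-7/6) = -8/3.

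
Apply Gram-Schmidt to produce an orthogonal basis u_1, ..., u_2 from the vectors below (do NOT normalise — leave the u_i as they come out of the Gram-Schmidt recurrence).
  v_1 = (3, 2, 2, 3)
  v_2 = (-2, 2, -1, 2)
Orthogonal basis:
  u_1 = (3, 2, 2, 3)
  u_2 = (-29/13, 24/13, -15/13, 23/13)

Apply the Gram-Schmidt recurrence
  u_1 = v_1
  u_i = v_i − Σ_{j<i} ((v_i · u_j) / (u_j · u_j)) · u_j.

Step by step this gives:
  u_1 = (3, 2, 2, 3)
  u_2 = (-29/13, 24/13, -15/13, 23/13)

Orthogonality check:
  u_2 · u_1 = 0 (should be 0)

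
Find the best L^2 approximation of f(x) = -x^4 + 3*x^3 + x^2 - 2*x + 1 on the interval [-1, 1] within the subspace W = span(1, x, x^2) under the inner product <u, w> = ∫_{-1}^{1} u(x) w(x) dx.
g(x) = x^2/7 - x/5 + 38/35

The best approximation g ∈ W is the orthogonal projection of f onto W. Writing g = a_0 + a_1 x + a_2 x^2, the coefficients solve the normal equations G · a = b where
  G_{ij} = <φ_i, φ_j> and b_i = <f, φ_i>, with φ_0 = 1, φ_1 = x, φ_2 = x^2.
G =
  [2, 0, 2/3]
  [0, 2/3, 0]
  [2/3, 0, 2/5],
b = (34/15, -2/15, 82/105).
Solving gives a_0 = 38/35, a_1 = -1/5, a_2 = 1/7, so
  g(x) = x^2/7 - x/5 + 38/35.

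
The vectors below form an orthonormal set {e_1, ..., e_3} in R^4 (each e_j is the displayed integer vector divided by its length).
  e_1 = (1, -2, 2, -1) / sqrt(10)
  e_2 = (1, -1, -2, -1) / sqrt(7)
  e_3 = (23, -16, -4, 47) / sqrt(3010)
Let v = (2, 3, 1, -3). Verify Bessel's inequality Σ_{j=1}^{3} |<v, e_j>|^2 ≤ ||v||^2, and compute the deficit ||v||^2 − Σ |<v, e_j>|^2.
Σ |<v, e_j>|^2 = 313/43; ||v||^2 = 23; deficit = 676/43

Write each e_j = u_j / sqrt(<u_j, u_j>) where u_j is the displayed integer vector. Then <v, e_j> = <v, u_j> / sqrt(<u_j, u_j>), so |<v, e_j>|^2 = <v, u_j>^2 / <u_j, u_j>.
Coefficients: <v, e_1> = 1/sqrt(10), <v, e_2> = 0/sqrt(7), <v, e_3> = -147/sqrt(3010).
Square and sum: Σ |<v, e_j>|^2 = 313/43.
Compute ||v||^2 = v·v = 23.
Deficit = 23 − 313/43 = 676/43 ≥ 0, confirming Bessel's inequality. (The deficit equals ||v − Σ <v,e_j> e_j||^2, the squared distance from v to span{e_j}.)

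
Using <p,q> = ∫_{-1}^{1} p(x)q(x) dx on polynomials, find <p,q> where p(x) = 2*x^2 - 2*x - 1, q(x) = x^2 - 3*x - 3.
<p,q> = 92/15

Expand the product: p(x)·q(x) = 2*x^4 - 8*x^3 - x^2 + 9*x + 3.
∫_{-1}^{1} of each monomial x^k gives [2/(k+1) if k even, 0 if k odd]. Integrating term-by-term (or equivalently evaluating the antiderivative F(x) = 2*x^5/5 - 2*x^4 - x^3/3 + 9*x^2/2 + 3*x at the endpoints):
  F(1) − F(−1) = 167/30 − (-17/30) = 92/15.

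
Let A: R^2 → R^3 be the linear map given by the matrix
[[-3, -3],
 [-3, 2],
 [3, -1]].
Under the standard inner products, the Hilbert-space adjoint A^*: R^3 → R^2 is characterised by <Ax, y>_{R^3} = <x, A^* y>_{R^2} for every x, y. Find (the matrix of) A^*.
A^* = A^T =
[[-3, -3, 3],
 [-3, 2, -1]]

For real matrices with standard dot products, the defining identity <Ax, y> = <x, A^* y> gives (Ax)^T y = x^T (A^*) y, i.e. x^T A^T y = x^T (A^*) y. Since this holds for all x, y, we must have A^* = A^T. Therefore
A^* =
[[-3, -3, 3],
 [-3, 2, -1]].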